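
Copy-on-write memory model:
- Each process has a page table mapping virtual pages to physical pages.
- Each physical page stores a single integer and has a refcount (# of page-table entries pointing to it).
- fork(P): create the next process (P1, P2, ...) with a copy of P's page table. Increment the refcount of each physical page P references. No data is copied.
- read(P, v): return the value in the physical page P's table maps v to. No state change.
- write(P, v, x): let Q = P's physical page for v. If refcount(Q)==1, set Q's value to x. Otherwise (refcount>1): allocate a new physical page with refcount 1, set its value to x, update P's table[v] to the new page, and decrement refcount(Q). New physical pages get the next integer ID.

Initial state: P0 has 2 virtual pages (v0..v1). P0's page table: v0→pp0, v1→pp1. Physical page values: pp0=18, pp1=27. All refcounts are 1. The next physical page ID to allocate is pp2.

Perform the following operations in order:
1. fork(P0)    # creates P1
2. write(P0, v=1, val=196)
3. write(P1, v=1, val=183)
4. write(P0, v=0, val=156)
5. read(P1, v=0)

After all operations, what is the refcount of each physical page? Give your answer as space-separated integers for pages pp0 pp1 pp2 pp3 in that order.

Answer: 1 1 1 1

Derivation:
Op 1: fork(P0) -> P1. 2 ppages; refcounts: pp0:2 pp1:2
Op 2: write(P0, v1, 196). refcount(pp1)=2>1 -> COPY to pp2. 3 ppages; refcounts: pp0:2 pp1:1 pp2:1
Op 3: write(P1, v1, 183). refcount(pp1)=1 -> write in place. 3 ppages; refcounts: pp0:2 pp1:1 pp2:1
Op 4: write(P0, v0, 156). refcount(pp0)=2>1 -> COPY to pp3. 4 ppages; refcounts: pp0:1 pp1:1 pp2:1 pp3:1
Op 5: read(P1, v0) -> 18. No state change.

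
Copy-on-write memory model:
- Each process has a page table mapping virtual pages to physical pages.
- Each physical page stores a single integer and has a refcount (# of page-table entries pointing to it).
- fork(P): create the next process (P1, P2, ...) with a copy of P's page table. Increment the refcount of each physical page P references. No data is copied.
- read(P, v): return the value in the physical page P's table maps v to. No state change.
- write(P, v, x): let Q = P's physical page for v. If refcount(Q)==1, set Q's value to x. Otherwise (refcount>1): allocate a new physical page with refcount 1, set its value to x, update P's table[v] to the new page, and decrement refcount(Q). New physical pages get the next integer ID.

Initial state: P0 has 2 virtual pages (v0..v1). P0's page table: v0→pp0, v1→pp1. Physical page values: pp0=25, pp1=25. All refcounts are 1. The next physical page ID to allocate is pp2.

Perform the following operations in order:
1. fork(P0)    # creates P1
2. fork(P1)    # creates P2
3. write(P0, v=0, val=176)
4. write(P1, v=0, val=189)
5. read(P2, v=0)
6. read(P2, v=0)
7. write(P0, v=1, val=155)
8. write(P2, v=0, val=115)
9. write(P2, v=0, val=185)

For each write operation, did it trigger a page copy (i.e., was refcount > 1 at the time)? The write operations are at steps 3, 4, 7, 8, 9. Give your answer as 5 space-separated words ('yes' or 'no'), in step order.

Op 1: fork(P0) -> P1. 2 ppages; refcounts: pp0:2 pp1:2
Op 2: fork(P1) -> P2. 2 ppages; refcounts: pp0:3 pp1:3
Op 3: write(P0, v0, 176). refcount(pp0)=3>1 -> COPY to pp2. 3 ppages; refcounts: pp0:2 pp1:3 pp2:1
Op 4: write(P1, v0, 189). refcount(pp0)=2>1 -> COPY to pp3. 4 ppages; refcounts: pp0:1 pp1:3 pp2:1 pp3:1
Op 5: read(P2, v0) -> 25. No state change.
Op 6: read(P2, v0) -> 25. No state change.
Op 7: write(P0, v1, 155). refcount(pp1)=3>1 -> COPY to pp4. 5 ppages; refcounts: pp0:1 pp1:2 pp2:1 pp3:1 pp4:1
Op 8: write(P2, v0, 115). refcount(pp0)=1 -> write in place. 5 ppages; refcounts: pp0:1 pp1:2 pp2:1 pp3:1 pp4:1
Op 9: write(P2, v0, 185). refcount(pp0)=1 -> write in place. 5 ppages; refcounts: pp0:1 pp1:2 pp2:1 pp3:1 pp4:1

yes yes yes no no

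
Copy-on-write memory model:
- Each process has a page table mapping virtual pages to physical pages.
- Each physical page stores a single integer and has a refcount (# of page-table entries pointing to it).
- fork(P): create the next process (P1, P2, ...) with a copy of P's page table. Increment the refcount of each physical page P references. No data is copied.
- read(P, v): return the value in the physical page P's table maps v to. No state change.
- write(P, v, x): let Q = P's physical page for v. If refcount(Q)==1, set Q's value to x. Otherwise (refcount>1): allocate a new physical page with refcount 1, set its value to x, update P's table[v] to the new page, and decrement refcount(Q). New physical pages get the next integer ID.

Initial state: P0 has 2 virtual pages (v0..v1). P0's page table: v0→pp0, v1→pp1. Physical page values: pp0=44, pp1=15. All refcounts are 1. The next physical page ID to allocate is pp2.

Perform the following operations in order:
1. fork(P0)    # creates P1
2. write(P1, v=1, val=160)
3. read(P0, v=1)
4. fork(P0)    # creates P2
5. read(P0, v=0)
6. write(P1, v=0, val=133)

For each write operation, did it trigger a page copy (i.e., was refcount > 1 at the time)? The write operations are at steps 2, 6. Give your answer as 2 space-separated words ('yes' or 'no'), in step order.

Op 1: fork(P0) -> P1. 2 ppages; refcounts: pp0:2 pp1:2
Op 2: write(P1, v1, 160). refcount(pp1)=2>1 -> COPY to pp2. 3 ppages; refcounts: pp0:2 pp1:1 pp2:1
Op 3: read(P0, v1) -> 15. No state change.
Op 4: fork(P0) -> P2. 3 ppages; refcounts: pp0:3 pp1:2 pp2:1
Op 5: read(P0, v0) -> 44. No state change.
Op 6: write(P1, v0, 133). refcount(pp0)=3>1 -> COPY to pp3. 4 ppages; refcounts: pp0:2 pp1:2 pp2:1 pp3:1

yes yes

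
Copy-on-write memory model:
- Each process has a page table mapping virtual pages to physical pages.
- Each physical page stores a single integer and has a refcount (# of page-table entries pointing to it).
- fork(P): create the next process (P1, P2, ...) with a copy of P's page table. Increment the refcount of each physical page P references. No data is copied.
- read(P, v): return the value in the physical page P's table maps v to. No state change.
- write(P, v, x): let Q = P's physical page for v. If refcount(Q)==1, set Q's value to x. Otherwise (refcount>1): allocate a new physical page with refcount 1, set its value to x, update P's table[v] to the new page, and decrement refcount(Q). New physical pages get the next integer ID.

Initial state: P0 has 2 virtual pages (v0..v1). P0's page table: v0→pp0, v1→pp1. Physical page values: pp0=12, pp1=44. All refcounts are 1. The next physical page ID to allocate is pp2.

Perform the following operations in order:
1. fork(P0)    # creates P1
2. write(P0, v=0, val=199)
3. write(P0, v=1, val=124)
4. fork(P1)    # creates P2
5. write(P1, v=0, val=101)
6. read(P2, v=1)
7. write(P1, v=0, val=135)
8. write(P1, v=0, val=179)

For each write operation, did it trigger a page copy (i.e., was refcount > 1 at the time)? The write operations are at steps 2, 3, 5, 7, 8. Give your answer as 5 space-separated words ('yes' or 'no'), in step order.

Op 1: fork(P0) -> P1. 2 ppages; refcounts: pp0:2 pp1:2
Op 2: write(P0, v0, 199). refcount(pp0)=2>1 -> COPY to pp2. 3 ppages; refcounts: pp0:1 pp1:2 pp2:1
Op 3: write(P0, v1, 124). refcount(pp1)=2>1 -> COPY to pp3. 4 ppages; refcounts: pp0:1 pp1:1 pp2:1 pp3:1
Op 4: fork(P1) -> P2. 4 ppages; refcounts: pp0:2 pp1:2 pp2:1 pp3:1
Op 5: write(P1, v0, 101). refcount(pp0)=2>1 -> COPY to pp4. 5 ppages; refcounts: pp0:1 pp1:2 pp2:1 pp3:1 pp4:1
Op 6: read(P2, v1) -> 44. No state change.
Op 7: write(P1, v0, 135). refcount(pp4)=1 -> write in place. 5 ppages; refcounts: pp0:1 pp1:2 pp2:1 pp3:1 pp4:1
Op 8: write(P1, v0, 179). refcount(pp4)=1 -> write in place. 5 ppages; refcounts: pp0:1 pp1:2 pp2:1 pp3:1 pp4:1

yes yes yes no no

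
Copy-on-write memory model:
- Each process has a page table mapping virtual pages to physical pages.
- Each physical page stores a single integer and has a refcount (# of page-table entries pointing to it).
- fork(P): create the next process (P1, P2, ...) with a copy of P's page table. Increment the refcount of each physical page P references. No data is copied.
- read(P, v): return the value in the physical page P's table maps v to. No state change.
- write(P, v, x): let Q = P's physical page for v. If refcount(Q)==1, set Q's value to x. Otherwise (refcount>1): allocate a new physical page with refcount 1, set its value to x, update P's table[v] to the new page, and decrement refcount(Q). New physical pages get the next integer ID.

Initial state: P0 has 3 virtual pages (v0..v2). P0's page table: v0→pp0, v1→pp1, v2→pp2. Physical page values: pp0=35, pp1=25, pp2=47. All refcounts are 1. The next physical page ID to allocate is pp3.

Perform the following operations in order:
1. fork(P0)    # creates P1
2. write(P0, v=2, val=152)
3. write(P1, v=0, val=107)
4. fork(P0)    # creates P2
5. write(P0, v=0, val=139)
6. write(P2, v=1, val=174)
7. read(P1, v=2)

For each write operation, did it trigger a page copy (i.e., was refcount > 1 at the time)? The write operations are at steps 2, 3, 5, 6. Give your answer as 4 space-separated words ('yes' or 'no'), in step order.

Op 1: fork(P0) -> P1. 3 ppages; refcounts: pp0:2 pp1:2 pp2:2
Op 2: write(P0, v2, 152). refcount(pp2)=2>1 -> COPY to pp3. 4 ppages; refcounts: pp0:2 pp1:2 pp2:1 pp3:1
Op 3: write(P1, v0, 107). refcount(pp0)=2>1 -> COPY to pp4. 5 ppages; refcounts: pp0:1 pp1:2 pp2:1 pp3:1 pp4:1
Op 4: fork(P0) -> P2. 5 ppages; refcounts: pp0:2 pp1:3 pp2:1 pp3:2 pp4:1
Op 5: write(P0, v0, 139). refcount(pp0)=2>1 -> COPY to pp5. 6 ppages; refcounts: pp0:1 pp1:3 pp2:1 pp3:2 pp4:1 pp5:1
Op 6: write(P2, v1, 174). refcount(pp1)=3>1 -> COPY to pp6. 7 ppages; refcounts: pp0:1 pp1:2 pp2:1 pp3:2 pp4:1 pp5:1 pp6:1
Op 7: read(P1, v2) -> 47. No state change.

yes yes yes yes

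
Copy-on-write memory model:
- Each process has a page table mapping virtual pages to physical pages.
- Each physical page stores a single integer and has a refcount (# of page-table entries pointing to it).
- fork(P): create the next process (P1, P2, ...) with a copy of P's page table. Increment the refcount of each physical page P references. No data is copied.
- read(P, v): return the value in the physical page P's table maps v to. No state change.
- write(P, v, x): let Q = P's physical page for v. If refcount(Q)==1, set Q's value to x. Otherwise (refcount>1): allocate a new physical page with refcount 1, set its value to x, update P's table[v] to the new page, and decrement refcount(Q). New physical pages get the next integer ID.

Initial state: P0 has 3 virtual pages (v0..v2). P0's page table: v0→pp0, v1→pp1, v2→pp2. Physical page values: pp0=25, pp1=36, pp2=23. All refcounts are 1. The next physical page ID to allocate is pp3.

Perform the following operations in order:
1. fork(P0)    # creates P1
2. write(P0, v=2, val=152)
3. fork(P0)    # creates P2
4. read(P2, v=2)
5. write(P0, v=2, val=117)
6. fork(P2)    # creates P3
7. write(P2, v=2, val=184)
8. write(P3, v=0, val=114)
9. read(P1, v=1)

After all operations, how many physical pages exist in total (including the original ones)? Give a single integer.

Op 1: fork(P0) -> P1. 3 ppages; refcounts: pp0:2 pp1:2 pp2:2
Op 2: write(P0, v2, 152). refcount(pp2)=2>1 -> COPY to pp3. 4 ppages; refcounts: pp0:2 pp1:2 pp2:1 pp3:1
Op 3: fork(P0) -> P2. 4 ppages; refcounts: pp0:3 pp1:3 pp2:1 pp3:2
Op 4: read(P2, v2) -> 152. No state change.
Op 5: write(P0, v2, 117). refcount(pp3)=2>1 -> COPY to pp4. 5 ppages; refcounts: pp0:3 pp1:3 pp2:1 pp3:1 pp4:1
Op 6: fork(P2) -> P3. 5 ppages; refcounts: pp0:4 pp1:4 pp2:1 pp3:2 pp4:1
Op 7: write(P2, v2, 184). refcount(pp3)=2>1 -> COPY to pp5. 6 ppages; refcounts: pp0:4 pp1:4 pp2:1 pp3:1 pp4:1 pp5:1
Op 8: write(P3, v0, 114). refcount(pp0)=4>1 -> COPY to pp6. 7 ppages; refcounts: pp0:3 pp1:4 pp2:1 pp3:1 pp4:1 pp5:1 pp6:1
Op 9: read(P1, v1) -> 36. No state change.

Answer: 7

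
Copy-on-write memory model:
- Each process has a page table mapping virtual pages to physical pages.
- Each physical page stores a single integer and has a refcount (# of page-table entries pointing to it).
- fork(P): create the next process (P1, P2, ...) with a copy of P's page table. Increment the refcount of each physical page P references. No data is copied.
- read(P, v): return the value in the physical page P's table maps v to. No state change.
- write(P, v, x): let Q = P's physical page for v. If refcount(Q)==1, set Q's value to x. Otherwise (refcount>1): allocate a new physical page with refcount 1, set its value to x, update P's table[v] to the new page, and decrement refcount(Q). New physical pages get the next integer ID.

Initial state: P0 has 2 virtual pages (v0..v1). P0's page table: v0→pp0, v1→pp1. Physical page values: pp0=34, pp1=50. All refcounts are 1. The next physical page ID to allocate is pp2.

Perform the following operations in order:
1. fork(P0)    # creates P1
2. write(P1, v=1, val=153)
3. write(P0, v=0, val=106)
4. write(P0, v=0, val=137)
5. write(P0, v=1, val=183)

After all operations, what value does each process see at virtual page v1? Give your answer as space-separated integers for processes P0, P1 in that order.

Op 1: fork(P0) -> P1. 2 ppages; refcounts: pp0:2 pp1:2
Op 2: write(P1, v1, 153). refcount(pp1)=2>1 -> COPY to pp2. 3 ppages; refcounts: pp0:2 pp1:1 pp2:1
Op 3: write(P0, v0, 106). refcount(pp0)=2>1 -> COPY to pp3. 4 ppages; refcounts: pp0:1 pp1:1 pp2:1 pp3:1
Op 4: write(P0, v0, 137). refcount(pp3)=1 -> write in place. 4 ppages; refcounts: pp0:1 pp1:1 pp2:1 pp3:1
Op 5: write(P0, v1, 183). refcount(pp1)=1 -> write in place. 4 ppages; refcounts: pp0:1 pp1:1 pp2:1 pp3:1
P0: v1 -> pp1 = 183
P1: v1 -> pp2 = 153

Answer: 183 153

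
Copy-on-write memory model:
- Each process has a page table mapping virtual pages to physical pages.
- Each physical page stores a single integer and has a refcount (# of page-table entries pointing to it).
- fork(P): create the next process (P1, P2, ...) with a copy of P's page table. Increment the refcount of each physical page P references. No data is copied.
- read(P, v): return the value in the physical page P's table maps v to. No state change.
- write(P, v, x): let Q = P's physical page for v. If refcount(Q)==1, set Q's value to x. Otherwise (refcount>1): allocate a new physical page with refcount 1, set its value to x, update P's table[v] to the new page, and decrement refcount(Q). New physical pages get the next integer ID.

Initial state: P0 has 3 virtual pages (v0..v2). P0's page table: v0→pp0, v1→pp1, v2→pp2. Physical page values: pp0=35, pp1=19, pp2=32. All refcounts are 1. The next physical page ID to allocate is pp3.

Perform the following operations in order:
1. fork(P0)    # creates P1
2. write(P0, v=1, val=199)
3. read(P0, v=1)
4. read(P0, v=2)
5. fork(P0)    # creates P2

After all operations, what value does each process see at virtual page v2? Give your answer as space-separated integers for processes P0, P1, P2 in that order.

Op 1: fork(P0) -> P1. 3 ppages; refcounts: pp0:2 pp1:2 pp2:2
Op 2: write(P0, v1, 199). refcount(pp1)=2>1 -> COPY to pp3. 4 ppages; refcounts: pp0:2 pp1:1 pp2:2 pp3:1
Op 3: read(P0, v1) -> 199. No state change.
Op 4: read(P0, v2) -> 32. No state change.
Op 5: fork(P0) -> P2. 4 ppages; refcounts: pp0:3 pp1:1 pp2:3 pp3:2
P0: v2 -> pp2 = 32
P1: v2 -> pp2 = 32
P2: v2 -> pp2 = 32

Answer: 32 32 32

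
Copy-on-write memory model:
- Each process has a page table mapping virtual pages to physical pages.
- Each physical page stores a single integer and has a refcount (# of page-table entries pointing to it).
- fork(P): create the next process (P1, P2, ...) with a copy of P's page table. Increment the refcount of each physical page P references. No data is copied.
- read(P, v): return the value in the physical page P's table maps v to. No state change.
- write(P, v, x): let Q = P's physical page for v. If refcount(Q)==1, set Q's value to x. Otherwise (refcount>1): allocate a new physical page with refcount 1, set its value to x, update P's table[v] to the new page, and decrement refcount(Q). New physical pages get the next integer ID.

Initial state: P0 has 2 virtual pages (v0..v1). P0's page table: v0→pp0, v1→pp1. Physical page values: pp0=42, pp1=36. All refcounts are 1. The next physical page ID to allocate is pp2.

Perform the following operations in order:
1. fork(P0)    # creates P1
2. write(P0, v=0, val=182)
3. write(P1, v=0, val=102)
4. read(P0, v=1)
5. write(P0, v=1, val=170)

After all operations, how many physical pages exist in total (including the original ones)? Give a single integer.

Answer: 4

Derivation:
Op 1: fork(P0) -> P1. 2 ppages; refcounts: pp0:2 pp1:2
Op 2: write(P0, v0, 182). refcount(pp0)=2>1 -> COPY to pp2. 3 ppages; refcounts: pp0:1 pp1:2 pp2:1
Op 3: write(P1, v0, 102). refcount(pp0)=1 -> write in place. 3 ppages; refcounts: pp0:1 pp1:2 pp2:1
Op 4: read(P0, v1) -> 36. No state change.
Op 5: write(P0, v1, 170). refcount(pp1)=2>1 -> COPY to pp3. 4 ppages; refcounts: pp0:1 pp1:1 pp2:1 pp3:1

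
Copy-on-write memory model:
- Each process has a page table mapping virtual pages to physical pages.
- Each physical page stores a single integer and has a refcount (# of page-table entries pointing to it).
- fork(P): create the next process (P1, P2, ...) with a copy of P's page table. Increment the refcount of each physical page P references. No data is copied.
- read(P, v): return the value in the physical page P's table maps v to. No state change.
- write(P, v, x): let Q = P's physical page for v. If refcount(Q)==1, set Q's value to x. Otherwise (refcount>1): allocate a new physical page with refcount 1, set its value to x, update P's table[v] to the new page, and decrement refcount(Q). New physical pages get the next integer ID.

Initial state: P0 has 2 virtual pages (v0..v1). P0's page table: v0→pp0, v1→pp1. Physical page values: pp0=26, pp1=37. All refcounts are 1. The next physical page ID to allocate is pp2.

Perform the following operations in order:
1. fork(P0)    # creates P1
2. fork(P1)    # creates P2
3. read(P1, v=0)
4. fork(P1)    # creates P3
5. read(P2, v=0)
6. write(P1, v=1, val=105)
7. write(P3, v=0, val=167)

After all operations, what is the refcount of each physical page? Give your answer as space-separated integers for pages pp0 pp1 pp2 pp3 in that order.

Answer: 3 3 1 1

Derivation:
Op 1: fork(P0) -> P1. 2 ppages; refcounts: pp0:2 pp1:2
Op 2: fork(P1) -> P2. 2 ppages; refcounts: pp0:3 pp1:3
Op 3: read(P1, v0) -> 26. No state change.
Op 4: fork(P1) -> P3. 2 ppages; refcounts: pp0:4 pp1:4
Op 5: read(P2, v0) -> 26. No state change.
Op 6: write(P1, v1, 105). refcount(pp1)=4>1 -> COPY to pp2. 3 ppages; refcounts: pp0:4 pp1:3 pp2:1
Op 7: write(P3, v0, 167). refcount(pp0)=4>1 -> COPY to pp3. 4 ppages; refcounts: pp0:3 pp1:3 pp2:1 pp3:1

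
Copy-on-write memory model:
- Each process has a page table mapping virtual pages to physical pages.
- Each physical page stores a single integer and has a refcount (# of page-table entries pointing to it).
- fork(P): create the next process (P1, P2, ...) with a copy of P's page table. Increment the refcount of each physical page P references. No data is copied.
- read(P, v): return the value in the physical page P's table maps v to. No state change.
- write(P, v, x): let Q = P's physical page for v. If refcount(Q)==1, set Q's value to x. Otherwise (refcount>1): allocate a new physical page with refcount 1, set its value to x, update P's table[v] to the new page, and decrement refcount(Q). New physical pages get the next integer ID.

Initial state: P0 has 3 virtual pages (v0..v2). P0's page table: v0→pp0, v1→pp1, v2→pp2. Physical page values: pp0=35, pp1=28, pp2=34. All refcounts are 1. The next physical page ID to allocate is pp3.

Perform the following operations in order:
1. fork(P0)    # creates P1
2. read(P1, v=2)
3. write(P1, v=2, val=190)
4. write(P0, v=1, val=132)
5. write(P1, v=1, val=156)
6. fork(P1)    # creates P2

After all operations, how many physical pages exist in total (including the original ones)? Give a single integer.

Op 1: fork(P0) -> P1. 3 ppages; refcounts: pp0:2 pp1:2 pp2:2
Op 2: read(P1, v2) -> 34. No state change.
Op 3: write(P1, v2, 190). refcount(pp2)=2>1 -> COPY to pp3. 4 ppages; refcounts: pp0:2 pp1:2 pp2:1 pp3:1
Op 4: write(P0, v1, 132). refcount(pp1)=2>1 -> COPY to pp4. 5 ppages; refcounts: pp0:2 pp1:1 pp2:1 pp3:1 pp4:1
Op 5: write(P1, v1, 156). refcount(pp1)=1 -> write in place. 5 ppages; refcounts: pp0:2 pp1:1 pp2:1 pp3:1 pp4:1
Op 6: fork(P1) -> P2. 5 ppages; refcounts: pp0:3 pp1:2 pp2:1 pp3:2 pp4:1

Answer: 5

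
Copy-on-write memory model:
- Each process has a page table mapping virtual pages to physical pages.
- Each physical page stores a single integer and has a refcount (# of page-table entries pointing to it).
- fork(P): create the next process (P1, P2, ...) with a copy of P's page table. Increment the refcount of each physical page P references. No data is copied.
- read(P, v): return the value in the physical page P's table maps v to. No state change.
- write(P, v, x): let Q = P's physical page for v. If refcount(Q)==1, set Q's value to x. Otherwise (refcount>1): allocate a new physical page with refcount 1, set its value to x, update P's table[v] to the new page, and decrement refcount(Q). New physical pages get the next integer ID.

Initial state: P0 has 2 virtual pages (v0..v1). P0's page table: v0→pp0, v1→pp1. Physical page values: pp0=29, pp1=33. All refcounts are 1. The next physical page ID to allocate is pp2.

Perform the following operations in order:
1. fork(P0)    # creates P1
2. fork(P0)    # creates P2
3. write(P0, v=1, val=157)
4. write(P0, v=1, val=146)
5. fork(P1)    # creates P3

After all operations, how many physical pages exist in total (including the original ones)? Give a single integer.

Answer: 3

Derivation:
Op 1: fork(P0) -> P1. 2 ppages; refcounts: pp0:2 pp1:2
Op 2: fork(P0) -> P2. 2 ppages; refcounts: pp0:3 pp1:3
Op 3: write(P0, v1, 157). refcount(pp1)=3>1 -> COPY to pp2. 3 ppages; refcounts: pp0:3 pp1:2 pp2:1
Op 4: write(P0, v1, 146). refcount(pp2)=1 -> write in place. 3 ppages; refcounts: pp0:3 pp1:2 pp2:1
Op 5: fork(P1) -> P3. 3 ppages; refcounts: pp0:4 pp1:3 pp2:1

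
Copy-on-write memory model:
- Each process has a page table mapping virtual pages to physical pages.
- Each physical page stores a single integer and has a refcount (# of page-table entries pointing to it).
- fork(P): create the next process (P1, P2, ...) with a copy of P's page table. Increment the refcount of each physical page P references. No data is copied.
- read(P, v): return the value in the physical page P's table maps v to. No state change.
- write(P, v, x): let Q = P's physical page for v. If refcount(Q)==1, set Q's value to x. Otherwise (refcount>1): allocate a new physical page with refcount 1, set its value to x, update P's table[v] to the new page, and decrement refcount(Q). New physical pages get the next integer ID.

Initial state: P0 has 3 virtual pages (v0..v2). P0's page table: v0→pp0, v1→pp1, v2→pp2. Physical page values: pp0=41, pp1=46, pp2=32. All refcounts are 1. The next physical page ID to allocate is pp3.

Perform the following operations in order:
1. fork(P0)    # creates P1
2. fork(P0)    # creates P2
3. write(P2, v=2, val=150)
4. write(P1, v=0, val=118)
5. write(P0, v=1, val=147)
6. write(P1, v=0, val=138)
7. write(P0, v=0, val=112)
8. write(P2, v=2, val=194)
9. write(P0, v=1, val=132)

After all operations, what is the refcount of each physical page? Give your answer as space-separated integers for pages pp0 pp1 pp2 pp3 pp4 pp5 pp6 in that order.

Op 1: fork(P0) -> P1. 3 ppages; refcounts: pp0:2 pp1:2 pp2:2
Op 2: fork(P0) -> P2. 3 ppages; refcounts: pp0:3 pp1:3 pp2:3
Op 3: write(P2, v2, 150). refcount(pp2)=3>1 -> COPY to pp3. 4 ppages; refcounts: pp0:3 pp1:3 pp2:2 pp3:1
Op 4: write(P1, v0, 118). refcount(pp0)=3>1 -> COPY to pp4. 5 ppages; refcounts: pp0:2 pp1:3 pp2:2 pp3:1 pp4:1
Op 5: write(P0, v1, 147). refcount(pp1)=3>1 -> COPY to pp5. 6 ppages; refcounts: pp0:2 pp1:2 pp2:2 pp3:1 pp4:1 pp5:1
Op 6: write(P1, v0, 138). refcount(pp4)=1 -> write in place. 6 ppages; refcounts: pp0:2 pp1:2 pp2:2 pp3:1 pp4:1 pp5:1
Op 7: write(P0, v0, 112). refcount(pp0)=2>1 -> COPY to pp6. 7 ppages; refcounts: pp0:1 pp1:2 pp2:2 pp3:1 pp4:1 pp5:1 pp6:1
Op 8: write(P2, v2, 194). refcount(pp3)=1 -> write in place. 7 ppages; refcounts: pp0:1 pp1:2 pp2:2 pp3:1 pp4:1 pp5:1 pp6:1
Op 9: write(P0, v1, 132). refcount(pp5)=1 -> write in place. 7 ppages; refcounts: pp0:1 pp1:2 pp2:2 pp3:1 pp4:1 pp5:1 pp6:1

Answer: 1 2 2 1 1 1 1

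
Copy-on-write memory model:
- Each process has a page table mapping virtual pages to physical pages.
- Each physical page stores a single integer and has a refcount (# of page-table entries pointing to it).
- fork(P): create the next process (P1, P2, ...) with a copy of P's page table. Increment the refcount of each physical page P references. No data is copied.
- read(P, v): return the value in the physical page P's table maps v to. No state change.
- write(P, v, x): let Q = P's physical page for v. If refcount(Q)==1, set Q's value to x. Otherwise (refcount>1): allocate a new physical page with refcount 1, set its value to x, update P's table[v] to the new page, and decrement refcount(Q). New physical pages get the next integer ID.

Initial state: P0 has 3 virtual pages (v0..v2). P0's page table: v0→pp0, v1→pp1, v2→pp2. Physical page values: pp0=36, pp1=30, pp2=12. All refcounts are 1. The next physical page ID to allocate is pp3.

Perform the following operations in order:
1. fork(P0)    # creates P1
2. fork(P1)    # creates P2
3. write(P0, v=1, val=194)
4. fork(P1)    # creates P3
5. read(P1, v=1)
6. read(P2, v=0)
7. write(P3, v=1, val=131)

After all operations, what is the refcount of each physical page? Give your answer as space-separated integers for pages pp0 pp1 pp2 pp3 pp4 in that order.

Op 1: fork(P0) -> P1. 3 ppages; refcounts: pp0:2 pp1:2 pp2:2
Op 2: fork(P1) -> P2. 3 ppages; refcounts: pp0:3 pp1:3 pp2:3
Op 3: write(P0, v1, 194). refcount(pp1)=3>1 -> COPY to pp3. 4 ppages; refcounts: pp0:3 pp1:2 pp2:3 pp3:1
Op 4: fork(P1) -> P3. 4 ppages; refcounts: pp0:4 pp1:3 pp2:4 pp3:1
Op 5: read(P1, v1) -> 30. No state change.
Op 6: read(P2, v0) -> 36. No state change.
Op 7: write(P3, v1, 131). refcount(pp1)=3>1 -> COPY to pp4. 5 ppages; refcounts: pp0:4 pp1:2 pp2:4 pp3:1 pp4:1

Answer: 4 2 4 1 1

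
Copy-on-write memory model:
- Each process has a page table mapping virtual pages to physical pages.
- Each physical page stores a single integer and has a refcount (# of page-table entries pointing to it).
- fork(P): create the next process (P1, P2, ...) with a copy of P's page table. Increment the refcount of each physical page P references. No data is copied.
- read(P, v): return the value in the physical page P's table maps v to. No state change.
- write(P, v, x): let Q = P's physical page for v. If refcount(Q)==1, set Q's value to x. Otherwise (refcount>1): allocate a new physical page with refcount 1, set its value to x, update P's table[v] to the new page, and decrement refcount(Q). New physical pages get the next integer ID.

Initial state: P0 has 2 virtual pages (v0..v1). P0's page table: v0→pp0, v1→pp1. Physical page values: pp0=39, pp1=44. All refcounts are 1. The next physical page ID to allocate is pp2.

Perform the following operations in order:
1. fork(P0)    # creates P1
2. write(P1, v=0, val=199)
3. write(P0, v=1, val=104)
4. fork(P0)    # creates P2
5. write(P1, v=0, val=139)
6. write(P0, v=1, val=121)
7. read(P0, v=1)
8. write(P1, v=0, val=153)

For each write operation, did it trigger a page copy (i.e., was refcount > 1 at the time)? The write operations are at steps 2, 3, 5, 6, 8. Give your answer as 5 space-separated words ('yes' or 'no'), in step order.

Op 1: fork(P0) -> P1. 2 ppages; refcounts: pp0:2 pp1:2
Op 2: write(P1, v0, 199). refcount(pp0)=2>1 -> COPY to pp2. 3 ppages; refcounts: pp0:1 pp1:2 pp2:1
Op 3: write(P0, v1, 104). refcount(pp1)=2>1 -> COPY to pp3. 4 ppages; refcounts: pp0:1 pp1:1 pp2:1 pp3:1
Op 4: fork(P0) -> P2. 4 ppages; refcounts: pp0:2 pp1:1 pp2:1 pp3:2
Op 5: write(P1, v0, 139). refcount(pp2)=1 -> write in place. 4 ppages; refcounts: pp0:2 pp1:1 pp2:1 pp3:2
Op 6: write(P0, v1, 121). refcount(pp3)=2>1 -> COPY to pp4. 5 ppages; refcounts: pp0:2 pp1:1 pp2:1 pp3:1 pp4:1
Op 7: read(P0, v1) -> 121. No state change.
Op 8: write(P1, v0, 153). refcount(pp2)=1 -> write in place. 5 ppages; refcounts: pp0:2 pp1:1 pp2:1 pp3:1 pp4:1

yes yes no yes no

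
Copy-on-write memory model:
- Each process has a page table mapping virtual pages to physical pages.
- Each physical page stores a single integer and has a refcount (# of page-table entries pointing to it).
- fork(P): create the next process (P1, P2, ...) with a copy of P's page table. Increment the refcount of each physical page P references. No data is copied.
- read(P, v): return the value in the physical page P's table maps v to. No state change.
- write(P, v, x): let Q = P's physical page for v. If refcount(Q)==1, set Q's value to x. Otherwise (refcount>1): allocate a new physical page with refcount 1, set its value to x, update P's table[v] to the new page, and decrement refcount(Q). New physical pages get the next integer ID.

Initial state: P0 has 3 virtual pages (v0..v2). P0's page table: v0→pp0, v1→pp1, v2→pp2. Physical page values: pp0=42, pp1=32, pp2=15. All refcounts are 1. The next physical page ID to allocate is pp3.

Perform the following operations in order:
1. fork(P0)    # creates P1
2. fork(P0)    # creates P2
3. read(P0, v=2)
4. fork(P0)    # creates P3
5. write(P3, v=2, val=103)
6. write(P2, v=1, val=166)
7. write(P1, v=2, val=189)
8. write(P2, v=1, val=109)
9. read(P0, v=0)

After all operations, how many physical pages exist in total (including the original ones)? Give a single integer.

Op 1: fork(P0) -> P1. 3 ppages; refcounts: pp0:2 pp1:2 pp2:2
Op 2: fork(P0) -> P2. 3 ppages; refcounts: pp0:3 pp1:3 pp2:3
Op 3: read(P0, v2) -> 15. No state change.
Op 4: fork(P0) -> P3. 3 ppages; refcounts: pp0:4 pp1:4 pp2:4
Op 5: write(P3, v2, 103). refcount(pp2)=4>1 -> COPY to pp3. 4 ppages; refcounts: pp0:4 pp1:4 pp2:3 pp3:1
Op 6: write(P2, v1, 166). refcount(pp1)=4>1 -> COPY to pp4. 5 ppages; refcounts: pp0:4 pp1:3 pp2:3 pp3:1 pp4:1
Op 7: write(P1, v2, 189). refcount(pp2)=3>1 -> COPY to pp5. 6 ppages; refcounts: pp0:4 pp1:3 pp2:2 pp3:1 pp4:1 pp5:1
Op 8: write(P2, v1, 109). refcount(pp4)=1 -> write in place. 6 ppages; refcounts: pp0:4 pp1:3 pp2:2 pp3:1 pp4:1 pp5:1
Op 9: read(P0, v0) -> 42. No state change.

Answer: 6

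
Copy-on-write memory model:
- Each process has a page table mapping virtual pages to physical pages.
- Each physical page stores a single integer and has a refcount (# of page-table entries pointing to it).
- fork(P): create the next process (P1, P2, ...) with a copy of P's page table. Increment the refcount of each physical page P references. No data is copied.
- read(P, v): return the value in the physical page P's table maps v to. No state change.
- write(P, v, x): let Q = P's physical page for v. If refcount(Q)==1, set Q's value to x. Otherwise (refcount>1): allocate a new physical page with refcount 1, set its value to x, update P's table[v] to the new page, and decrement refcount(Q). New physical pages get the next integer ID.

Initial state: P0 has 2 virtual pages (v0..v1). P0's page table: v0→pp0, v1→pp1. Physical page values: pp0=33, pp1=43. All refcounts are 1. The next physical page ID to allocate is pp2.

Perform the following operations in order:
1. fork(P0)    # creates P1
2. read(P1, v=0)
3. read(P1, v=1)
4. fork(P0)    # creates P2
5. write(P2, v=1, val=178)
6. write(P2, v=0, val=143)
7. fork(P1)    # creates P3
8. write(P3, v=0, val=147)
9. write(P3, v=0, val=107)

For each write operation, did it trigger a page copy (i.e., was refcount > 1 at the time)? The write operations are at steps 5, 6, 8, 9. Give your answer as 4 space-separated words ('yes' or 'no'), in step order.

Op 1: fork(P0) -> P1. 2 ppages; refcounts: pp0:2 pp1:2
Op 2: read(P1, v0) -> 33. No state change.
Op 3: read(P1, v1) -> 43. No state change.
Op 4: fork(P0) -> P2. 2 ppages; refcounts: pp0:3 pp1:3
Op 5: write(P2, v1, 178). refcount(pp1)=3>1 -> COPY to pp2. 3 ppages; refcounts: pp0:3 pp1:2 pp2:1
Op 6: write(P2, v0, 143). refcount(pp0)=3>1 -> COPY to pp3. 4 ppages; refcounts: pp0:2 pp1:2 pp2:1 pp3:1
Op 7: fork(P1) -> P3. 4 ppages; refcounts: pp0:3 pp1:3 pp2:1 pp3:1
Op 8: write(P3, v0, 147). refcount(pp0)=3>1 -> COPY to pp4. 5 ppages; refcounts: pp0:2 pp1:3 pp2:1 pp3:1 pp4:1
Op 9: write(P3, v0, 107). refcount(pp4)=1 -> write in place. 5 ppages; refcounts: pp0:2 pp1:3 pp2:1 pp3:1 pp4:1

yes yes yes no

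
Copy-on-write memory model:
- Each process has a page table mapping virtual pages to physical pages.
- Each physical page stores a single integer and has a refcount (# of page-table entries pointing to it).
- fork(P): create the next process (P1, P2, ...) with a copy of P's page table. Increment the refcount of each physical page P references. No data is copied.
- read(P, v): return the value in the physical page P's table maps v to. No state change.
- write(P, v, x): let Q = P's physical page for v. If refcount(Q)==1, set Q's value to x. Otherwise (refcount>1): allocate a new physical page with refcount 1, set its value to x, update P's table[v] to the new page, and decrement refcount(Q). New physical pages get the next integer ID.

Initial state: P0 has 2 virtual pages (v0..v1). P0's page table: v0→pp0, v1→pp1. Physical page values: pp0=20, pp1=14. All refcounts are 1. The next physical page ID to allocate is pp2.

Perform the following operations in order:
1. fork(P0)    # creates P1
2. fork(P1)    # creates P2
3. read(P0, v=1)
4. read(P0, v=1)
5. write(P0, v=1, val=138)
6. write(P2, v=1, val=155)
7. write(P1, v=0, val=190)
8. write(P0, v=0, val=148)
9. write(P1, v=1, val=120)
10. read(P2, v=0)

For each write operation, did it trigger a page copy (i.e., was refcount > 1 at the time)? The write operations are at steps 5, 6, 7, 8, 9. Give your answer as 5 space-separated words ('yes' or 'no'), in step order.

Op 1: fork(P0) -> P1. 2 ppages; refcounts: pp0:2 pp1:2
Op 2: fork(P1) -> P2. 2 ppages; refcounts: pp0:3 pp1:3
Op 3: read(P0, v1) -> 14. No state change.
Op 4: read(P0, v1) -> 14. No state change.
Op 5: write(P0, v1, 138). refcount(pp1)=3>1 -> COPY to pp2. 3 ppages; refcounts: pp0:3 pp1:2 pp2:1
Op 6: write(P2, v1, 155). refcount(pp1)=2>1 -> COPY to pp3. 4 ppages; refcounts: pp0:3 pp1:1 pp2:1 pp3:1
Op 7: write(P1, v0, 190). refcount(pp0)=3>1 -> COPY to pp4. 5 ppages; refcounts: pp0:2 pp1:1 pp2:1 pp3:1 pp4:1
Op 8: write(P0, v0, 148). refcount(pp0)=2>1 -> COPY to pp5. 6 ppages; refcounts: pp0:1 pp1:1 pp2:1 pp3:1 pp4:1 pp5:1
Op 9: write(P1, v1, 120). refcount(pp1)=1 -> write in place. 6 ppages; refcounts: pp0:1 pp1:1 pp2:1 pp3:1 pp4:1 pp5:1
Op 10: read(P2, v0) -> 20. No state change.

yes yes yes yes no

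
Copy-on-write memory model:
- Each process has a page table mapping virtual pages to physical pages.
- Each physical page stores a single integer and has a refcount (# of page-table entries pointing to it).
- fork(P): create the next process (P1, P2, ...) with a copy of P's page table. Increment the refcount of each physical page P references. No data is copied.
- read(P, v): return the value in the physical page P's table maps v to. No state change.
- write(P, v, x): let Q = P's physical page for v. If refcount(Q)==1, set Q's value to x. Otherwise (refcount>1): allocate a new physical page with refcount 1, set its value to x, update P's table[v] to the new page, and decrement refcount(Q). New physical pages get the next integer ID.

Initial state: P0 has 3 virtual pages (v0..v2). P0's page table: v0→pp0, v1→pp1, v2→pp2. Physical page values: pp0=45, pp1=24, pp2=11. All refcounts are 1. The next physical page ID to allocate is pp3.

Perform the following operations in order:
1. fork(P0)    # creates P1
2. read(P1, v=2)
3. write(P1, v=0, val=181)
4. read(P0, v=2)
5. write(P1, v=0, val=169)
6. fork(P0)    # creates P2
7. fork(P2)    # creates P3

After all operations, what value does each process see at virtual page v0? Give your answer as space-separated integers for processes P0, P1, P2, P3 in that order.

Op 1: fork(P0) -> P1. 3 ppages; refcounts: pp0:2 pp1:2 pp2:2
Op 2: read(P1, v2) -> 11. No state change.
Op 3: write(P1, v0, 181). refcount(pp0)=2>1 -> COPY to pp3. 4 ppages; refcounts: pp0:1 pp1:2 pp2:2 pp3:1
Op 4: read(P0, v2) -> 11. No state change.
Op 5: write(P1, v0, 169). refcount(pp3)=1 -> write in place. 4 ppages; refcounts: pp0:1 pp1:2 pp2:2 pp3:1
Op 6: fork(P0) -> P2. 4 ppages; refcounts: pp0:2 pp1:3 pp2:3 pp3:1
Op 7: fork(P2) -> P3. 4 ppages; refcounts: pp0:3 pp1:4 pp2:4 pp3:1
P0: v0 -> pp0 = 45
P1: v0 -> pp3 = 169
P2: v0 -> pp0 = 45
P3: v0 -> pp0 = 45

Answer: 45 169 45 45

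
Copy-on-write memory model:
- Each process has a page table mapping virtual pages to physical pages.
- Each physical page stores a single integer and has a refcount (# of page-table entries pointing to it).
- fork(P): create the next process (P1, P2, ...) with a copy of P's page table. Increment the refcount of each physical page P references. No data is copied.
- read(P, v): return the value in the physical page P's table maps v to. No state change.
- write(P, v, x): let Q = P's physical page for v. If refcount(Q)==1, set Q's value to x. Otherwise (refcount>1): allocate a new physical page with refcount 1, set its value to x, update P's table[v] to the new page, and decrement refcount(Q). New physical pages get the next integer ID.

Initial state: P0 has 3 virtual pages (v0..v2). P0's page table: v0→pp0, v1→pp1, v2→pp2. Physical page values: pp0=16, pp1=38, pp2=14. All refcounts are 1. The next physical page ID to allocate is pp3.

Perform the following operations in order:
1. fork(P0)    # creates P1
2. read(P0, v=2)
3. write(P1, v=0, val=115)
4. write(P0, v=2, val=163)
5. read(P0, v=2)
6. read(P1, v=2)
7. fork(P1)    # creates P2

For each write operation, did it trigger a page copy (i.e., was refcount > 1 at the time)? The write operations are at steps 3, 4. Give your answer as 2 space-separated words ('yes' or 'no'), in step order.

Op 1: fork(P0) -> P1. 3 ppages; refcounts: pp0:2 pp1:2 pp2:2
Op 2: read(P0, v2) -> 14. No state change.
Op 3: write(P1, v0, 115). refcount(pp0)=2>1 -> COPY to pp3. 4 ppages; refcounts: pp0:1 pp1:2 pp2:2 pp3:1
Op 4: write(P0, v2, 163). refcount(pp2)=2>1 -> COPY to pp4. 5 ppages; refcounts: pp0:1 pp1:2 pp2:1 pp3:1 pp4:1
Op 5: read(P0, v2) -> 163. No state change.
Op 6: read(P1, v2) -> 14. No state change.
Op 7: fork(P1) -> P2. 5 ppages; refcounts: pp0:1 pp1:3 pp2:2 pp3:2 pp4:1

yes yes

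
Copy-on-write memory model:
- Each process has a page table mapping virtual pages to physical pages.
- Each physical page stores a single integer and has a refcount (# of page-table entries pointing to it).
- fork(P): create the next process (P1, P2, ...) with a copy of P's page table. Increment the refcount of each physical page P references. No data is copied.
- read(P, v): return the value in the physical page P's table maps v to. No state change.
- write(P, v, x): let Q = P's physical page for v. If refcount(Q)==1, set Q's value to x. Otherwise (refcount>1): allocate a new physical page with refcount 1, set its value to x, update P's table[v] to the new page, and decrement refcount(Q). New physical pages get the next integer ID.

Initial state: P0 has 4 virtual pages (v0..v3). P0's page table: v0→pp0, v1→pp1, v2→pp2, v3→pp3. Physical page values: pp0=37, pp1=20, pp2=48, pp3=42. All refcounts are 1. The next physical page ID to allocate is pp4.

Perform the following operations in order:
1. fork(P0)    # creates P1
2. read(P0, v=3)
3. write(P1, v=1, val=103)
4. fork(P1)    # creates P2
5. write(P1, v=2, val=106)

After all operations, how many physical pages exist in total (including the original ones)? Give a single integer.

Answer: 6

Derivation:
Op 1: fork(P0) -> P1. 4 ppages; refcounts: pp0:2 pp1:2 pp2:2 pp3:2
Op 2: read(P0, v3) -> 42. No state change.
Op 3: write(P1, v1, 103). refcount(pp1)=2>1 -> COPY to pp4. 5 ppages; refcounts: pp0:2 pp1:1 pp2:2 pp3:2 pp4:1
Op 4: fork(P1) -> P2. 5 ppages; refcounts: pp0:3 pp1:1 pp2:3 pp3:3 pp4:2
Op 5: write(P1, v2, 106). refcount(pp2)=3>1 -> COPY to pp5. 6 ppages; refcounts: pp0:3 pp1:1 pp2:2 pp3:3 pp4:2 pp5:1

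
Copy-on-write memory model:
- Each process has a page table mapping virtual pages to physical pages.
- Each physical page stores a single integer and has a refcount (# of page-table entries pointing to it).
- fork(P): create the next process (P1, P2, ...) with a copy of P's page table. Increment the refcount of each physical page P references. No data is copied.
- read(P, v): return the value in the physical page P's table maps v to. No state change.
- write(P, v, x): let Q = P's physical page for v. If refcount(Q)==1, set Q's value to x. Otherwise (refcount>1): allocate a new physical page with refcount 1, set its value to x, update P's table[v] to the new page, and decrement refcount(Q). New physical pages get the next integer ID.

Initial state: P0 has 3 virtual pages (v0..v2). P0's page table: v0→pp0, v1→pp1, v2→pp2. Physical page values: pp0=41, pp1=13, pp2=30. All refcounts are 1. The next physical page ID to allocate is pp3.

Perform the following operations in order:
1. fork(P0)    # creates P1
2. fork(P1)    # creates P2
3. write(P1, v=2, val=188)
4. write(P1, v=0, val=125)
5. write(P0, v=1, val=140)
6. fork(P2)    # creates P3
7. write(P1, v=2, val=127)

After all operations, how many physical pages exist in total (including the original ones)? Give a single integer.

Answer: 6

Derivation:
Op 1: fork(P0) -> P1. 3 ppages; refcounts: pp0:2 pp1:2 pp2:2
Op 2: fork(P1) -> P2. 3 ppages; refcounts: pp0:3 pp1:3 pp2:3
Op 3: write(P1, v2, 188). refcount(pp2)=3>1 -> COPY to pp3. 4 ppages; refcounts: pp0:3 pp1:3 pp2:2 pp3:1
Op 4: write(P1, v0, 125). refcount(pp0)=3>1 -> COPY to pp4. 5 ppages; refcounts: pp0:2 pp1:3 pp2:2 pp3:1 pp4:1
Op 5: write(P0, v1, 140). refcount(pp1)=3>1 -> COPY to pp5. 6 ppages; refcounts: pp0:2 pp1:2 pp2:2 pp3:1 pp4:1 pp5:1
Op 6: fork(P2) -> P3. 6 ppages; refcounts: pp0:3 pp1:3 pp2:3 pp3:1 pp4:1 pp5:1
Op 7: write(P1, v2, 127). refcount(pp3)=1 -> write in place. 6 ppages; refcounts: pp0:3 pp1:3 pp2:3 pp3:1 pp4:1 pp5:1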